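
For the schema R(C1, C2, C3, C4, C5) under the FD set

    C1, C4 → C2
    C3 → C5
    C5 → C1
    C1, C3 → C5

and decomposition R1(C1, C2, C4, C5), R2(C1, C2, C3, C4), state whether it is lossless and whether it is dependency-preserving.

lossy and not dependency-preserving

Lossless test: (C1, C2, C4)⁺ = {C1, C2, C4}, which is a superkey of neither fragment — lossy.
Dependency preservation: the restricted closure of {C3} across the fragments never reaches {C5}, so C3 → C5 cannot be enforced without a join — not preserved.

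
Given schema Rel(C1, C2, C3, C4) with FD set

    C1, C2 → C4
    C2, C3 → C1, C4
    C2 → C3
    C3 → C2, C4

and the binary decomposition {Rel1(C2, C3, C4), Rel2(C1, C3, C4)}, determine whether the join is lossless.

Common attributes: Rel1 ∩ Rel2 = {C3, C4}.
Closure of {C3, C4}: C3 → C2, C4 applies, adding C2; C2, C3 → C1, C4 applies, adding C1. So (C3, C4)⁺ = {C1, C2, C3, C4}.
This closure contains every attribute of Rel1, so Rel1 ∩ Rel2 → Rel1. The join is lossless.

Yes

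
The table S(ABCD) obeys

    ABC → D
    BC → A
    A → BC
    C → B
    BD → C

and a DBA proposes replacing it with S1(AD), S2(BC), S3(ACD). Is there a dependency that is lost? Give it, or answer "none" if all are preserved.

BD → C

Check BD → C: no single fragment contains all of {BCD}, and the restricted closure of {BD} across the fragments never reaches {C}.
ABC → D is preserved.
BC → A is preserved.
A → BC is preserved.
C → B is preserved.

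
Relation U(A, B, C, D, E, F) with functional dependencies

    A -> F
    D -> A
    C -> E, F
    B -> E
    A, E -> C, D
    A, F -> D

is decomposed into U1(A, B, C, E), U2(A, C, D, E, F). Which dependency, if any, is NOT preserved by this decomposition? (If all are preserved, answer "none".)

A → F lies within U2.
D → A lies within U2.
C → E, F lies within U2.
B → E lies within U1.
A, E → C, D lies within U2.
A, F → D lies within U2.
Every dependency is enforceable on the fragments, so the decomposition is dependency-preserving.

none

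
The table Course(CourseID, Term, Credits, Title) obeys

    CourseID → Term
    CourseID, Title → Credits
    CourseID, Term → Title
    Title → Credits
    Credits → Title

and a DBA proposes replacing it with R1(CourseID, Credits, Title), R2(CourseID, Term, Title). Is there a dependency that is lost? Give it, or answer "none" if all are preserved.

none

CourseID → Term lies within R2.
CourseID, Title → Credits lies within R1.
CourseID, Term → Title lies within R2.
Title → Credits lies within R1.
Credits → Title lies within R1.
Every dependency is enforceable on the fragments, so the decomposition is dependency-preserving.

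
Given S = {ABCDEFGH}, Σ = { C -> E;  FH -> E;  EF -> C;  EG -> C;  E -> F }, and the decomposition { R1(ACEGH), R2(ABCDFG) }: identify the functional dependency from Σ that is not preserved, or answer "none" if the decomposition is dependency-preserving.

Check FH → E: no single fragment contains all of {EFH}, and the restricted closure of {FH} across the fragments never reaches {E}.
C → E is preserved.
EF → C is preserved.
EG → C is preserved.
E → F is preserved.

FH -> E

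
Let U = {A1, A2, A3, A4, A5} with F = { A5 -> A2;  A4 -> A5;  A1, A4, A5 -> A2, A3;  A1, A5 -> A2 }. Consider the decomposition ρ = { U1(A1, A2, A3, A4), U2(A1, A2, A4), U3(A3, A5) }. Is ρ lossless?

No

Chase test. Columns are A1, A2, A3, A4, A5; row i has aⱼ where attribute j ∈ Ui, else bᵢⱼ.
Initial tableau (one row per fragment):
  row 1: a1 a2 a3 a4 b15
  row 2: a1 a2 b23 a4 b25
  row 3: b31 b32 a3 b34 a5
Rows 1 and 2 agree on A4; apply A4→A5 and equate their A5 entries.
Rows 1 and 2 agree on A1, A4, A5; apply A1, A4, A5→A2, A3 and equate their A2, A3 entries.
No row becomes fully distinguished — the join is lossy.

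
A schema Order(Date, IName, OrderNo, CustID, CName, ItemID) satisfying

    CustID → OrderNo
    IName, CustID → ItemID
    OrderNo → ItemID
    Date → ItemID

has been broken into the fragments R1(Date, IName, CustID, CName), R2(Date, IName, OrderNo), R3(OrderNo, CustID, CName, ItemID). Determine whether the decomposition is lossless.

Chase test. Columns are Date, IName, OrderNo, CustID, CName, ItemID; row i has aⱼ where attribute j ∈ Ri, else bᵢⱼ.
Initial tableau (one row per fragment):
  row 1: a1 a2 b13 a4 a5 b16
  row 2: a1 a2 a3 b24 b25 b26
  row 3: b31 b32 a3 a4 a5 a6
Rows 1 and 3 agree on CustID; apply CustID→OrderNo and equate their OrderNo entries.
Rows 1 and 2 agree on OrderNo; apply OrderNo→ItemID and equate their ItemID entries.
Rows 1 and 3 agree on OrderNo; apply OrderNo→ItemID and equate their ItemID entries.
Row 1 is now all distinguished symbols — the join is lossless.

Yes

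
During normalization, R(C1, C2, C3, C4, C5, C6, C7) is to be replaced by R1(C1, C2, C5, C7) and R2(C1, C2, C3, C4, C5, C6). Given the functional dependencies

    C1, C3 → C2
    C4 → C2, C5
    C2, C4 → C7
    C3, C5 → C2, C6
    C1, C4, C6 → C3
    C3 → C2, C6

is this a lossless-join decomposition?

Common attributes: R1 ∩ R2 = {C1, C2, C5}.
No dependency enlarges {C1, C2, C5}, so (C1, C2, C5)⁺ = {C1, C2, C5}.
The closure contains neither all of R1 = {C1, C2, C5, C7} nor all of R2 = {C1, C2, C3, C4, C5, C6}, so the common attributes are not a superkey of either fragment. The join is lossy.

No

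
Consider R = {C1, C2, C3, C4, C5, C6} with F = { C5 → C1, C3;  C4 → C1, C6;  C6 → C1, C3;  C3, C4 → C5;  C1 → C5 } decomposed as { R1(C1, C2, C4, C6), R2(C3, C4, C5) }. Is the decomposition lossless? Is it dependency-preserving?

Lossless test: (C4)⁺ = {C1, C3, C4, C5, C6}, which contains all of one fragment — lossless.
Dependency preservation: the restricted closure of {C5} across the fragments never reaches {C1, C3}, so C5 → C1, C3 cannot be enforced without a join — not preserved.

lossless but not dependency-preserving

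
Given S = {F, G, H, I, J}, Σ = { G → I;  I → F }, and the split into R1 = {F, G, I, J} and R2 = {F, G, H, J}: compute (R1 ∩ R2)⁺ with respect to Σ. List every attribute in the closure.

F, G, I, J

R1 ∩ R2 = {F, G, J}.
G → I applies, adding I
Closure: {F, G, I, J}.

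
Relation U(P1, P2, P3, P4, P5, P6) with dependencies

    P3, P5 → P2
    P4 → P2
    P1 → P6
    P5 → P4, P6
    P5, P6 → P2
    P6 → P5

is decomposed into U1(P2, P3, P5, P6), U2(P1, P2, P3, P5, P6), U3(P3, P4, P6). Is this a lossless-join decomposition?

Chase test. Columns are P1, P2, P3, P4, P5, P6; row i has aⱼ where attribute j ∈ Ui, else bᵢⱼ.
Initial tableau (one row per fragment):
  row 1: b11 a2 a3 b14 a5 a6
  row 2: a1 a2 a3 b24 a5 a6
  row 3: b31 b32 a3 a4 b35 a6
Rows 1 and 2 agree on P5; apply P5→P4, P6 and equate their P4, P6 entries.
Rows 1 and 3 agree on P6; apply P6→P5 and equate their P5 entries.
Rows 1 and 3 agree on P3, P5; apply P3, P5→P2 and equate their P2 entries.
Rows 1 and 3 agree on P5; apply P5→P4, P6 and equate their P4, P6 entries.
Row 2 is now all distinguished symbols — the join is lossless.

Yes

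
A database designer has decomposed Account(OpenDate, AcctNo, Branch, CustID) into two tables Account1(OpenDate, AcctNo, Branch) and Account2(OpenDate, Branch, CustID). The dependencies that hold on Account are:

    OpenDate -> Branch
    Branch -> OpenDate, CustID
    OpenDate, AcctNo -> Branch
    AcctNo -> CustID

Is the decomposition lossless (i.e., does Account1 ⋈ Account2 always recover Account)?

Common attributes: Account1 ∩ Account2 = {OpenDate, Branch}.
Closure of {OpenDate, Branch}: Branch → OpenDate, CustID applies, adding CustID. So (OpenDate, Branch)⁺ = {OpenDate, Branch, CustID}.
This closure contains every attribute of Account2, so Account1 ∩ Account2 → Account2. The join is lossless.

Yes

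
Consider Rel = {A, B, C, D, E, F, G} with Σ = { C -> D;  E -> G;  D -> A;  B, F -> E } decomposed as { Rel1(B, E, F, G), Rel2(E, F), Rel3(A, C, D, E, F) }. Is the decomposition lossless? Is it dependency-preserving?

lossy but dependency-preserving

Lossless test (chase): Rows 1 and 2 agree on E; apply E→G and equate their G entries. Rows 1 and 3 agree on E; apply E→G and equate their G entries. No row becomes fully distinguished — the join is lossy.
Dependency preservation: every FD's attributes lie within a single fragment, so each can be enforced locally — preserved.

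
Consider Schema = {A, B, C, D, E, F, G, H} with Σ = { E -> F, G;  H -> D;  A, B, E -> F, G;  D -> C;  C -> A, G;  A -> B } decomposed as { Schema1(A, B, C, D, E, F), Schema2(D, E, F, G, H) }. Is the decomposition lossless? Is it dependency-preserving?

Lossless test: (D, E, F)⁺ = {A, B, C, D, E, F, G}, which contains all of one fragment — lossless.
Dependency preservation: the restricted closure of {C} across the fragments never reaches {A, G}, so C → A, G cannot be enforced without a join — not preserved.

lossless but not dependency-preserving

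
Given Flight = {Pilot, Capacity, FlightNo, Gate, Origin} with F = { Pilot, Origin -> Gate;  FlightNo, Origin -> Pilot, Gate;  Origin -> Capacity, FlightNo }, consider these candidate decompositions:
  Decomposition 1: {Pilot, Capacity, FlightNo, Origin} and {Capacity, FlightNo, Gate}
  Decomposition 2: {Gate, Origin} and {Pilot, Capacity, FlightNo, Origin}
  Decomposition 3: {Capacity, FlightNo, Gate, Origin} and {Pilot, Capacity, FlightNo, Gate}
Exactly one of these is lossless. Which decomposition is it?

Decomposition 2

Decomposition 1: common = {Capacity, FlightNo}, closure = {Capacity, FlightNo} → lossy.
Decomposition 2: common = {Origin}, closure = {Pilot, Capacity, FlightNo, Gate, Origin} → lossless.
Decomposition 3: common = {Capacity, FlightNo, Gate}, closure = {Capacity, FlightNo, Gate} → lossy.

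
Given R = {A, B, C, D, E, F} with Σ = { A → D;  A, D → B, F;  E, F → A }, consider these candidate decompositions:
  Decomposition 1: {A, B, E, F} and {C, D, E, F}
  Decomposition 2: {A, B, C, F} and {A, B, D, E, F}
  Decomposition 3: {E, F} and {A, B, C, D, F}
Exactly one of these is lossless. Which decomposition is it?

Decomposition 1

Decomposition 1: common = {E, F}, closure = {A, B, D, E, F} → lossless.
Decomposition 2: common = {A, B, F}, closure = {A, B, D, F} → lossy.
Decomposition 3: common = {F}, closure = {F} → lossy.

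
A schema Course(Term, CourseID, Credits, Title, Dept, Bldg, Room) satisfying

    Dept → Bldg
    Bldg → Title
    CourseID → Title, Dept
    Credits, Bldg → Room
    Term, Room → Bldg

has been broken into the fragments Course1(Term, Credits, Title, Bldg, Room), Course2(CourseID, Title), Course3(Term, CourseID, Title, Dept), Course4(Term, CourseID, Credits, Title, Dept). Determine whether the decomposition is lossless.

No

Chase test. Columns are Term, CourseID, Credits, Title, Dept, Bldg, Room; row i has aⱼ where attribute j ∈ Coursei, else bᵢⱼ.
Initial tableau (one row per fragment):
  row 1: a1 b12 a3 a4 b15 a6 a7
  row 2: b21 a2 b23 a4 b25 b26 b27
  row 3: a1 a2 b33 a4 a5 b36 b37
  row 4: a1 a2 a3 a4 a5 b46 b47
Rows 3 and 4 agree on Dept; apply Dept→Bldg and equate their Bldg entries.
Rows 2 and 3 agree on CourseID; apply CourseID→Title, Dept and equate their Title, Dept entries.
Rows 2 and 3 agree on Dept; apply Dept→Bldg and equate their Bldg entries.
No row becomes fully distinguished — the join is lossy.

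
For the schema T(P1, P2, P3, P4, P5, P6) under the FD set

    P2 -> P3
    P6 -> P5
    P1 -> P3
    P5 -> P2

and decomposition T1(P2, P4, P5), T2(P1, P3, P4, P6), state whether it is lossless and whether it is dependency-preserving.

Lossless test: (P4)⁺ = {P4}, which is a superkey of neither fragment — lossy.
Dependency preservation: the restricted closure of {P2} across the fragments never reaches {P3}, so P2 → P3 cannot be enforced without a join — not preserved.

lossy and not dependency-preserving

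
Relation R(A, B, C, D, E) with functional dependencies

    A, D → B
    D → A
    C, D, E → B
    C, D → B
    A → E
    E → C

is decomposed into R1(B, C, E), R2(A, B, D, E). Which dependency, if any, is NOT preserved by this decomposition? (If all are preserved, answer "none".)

A, D → B lies within R2.
D → A lies within R2.
C, D, E → B: restricted closure across fragments reaches B.
C, D → B: restricted closure across fragments reaches B.
A → E lies within R2.
E → C lies within R1.
Every dependency is enforceable on the fragments, so the decomposition is dependency-preserving.

none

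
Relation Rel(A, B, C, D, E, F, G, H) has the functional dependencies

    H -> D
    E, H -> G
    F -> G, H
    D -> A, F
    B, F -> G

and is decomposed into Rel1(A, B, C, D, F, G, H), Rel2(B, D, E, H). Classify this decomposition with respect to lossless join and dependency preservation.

Lossless test: (B, D, H)⁺ = {A, B, D, F, G, H}, which is a superkey of neither fragment — lossy.
Dependency preservation: E, H → G is not contained in any single fragment, but the restricted closure of its left-hand side across the fragments still reaches the right-hand side; the remaining FDs each lie inside some fragment. All dependencies are preserved.

lossy but dependency-preserving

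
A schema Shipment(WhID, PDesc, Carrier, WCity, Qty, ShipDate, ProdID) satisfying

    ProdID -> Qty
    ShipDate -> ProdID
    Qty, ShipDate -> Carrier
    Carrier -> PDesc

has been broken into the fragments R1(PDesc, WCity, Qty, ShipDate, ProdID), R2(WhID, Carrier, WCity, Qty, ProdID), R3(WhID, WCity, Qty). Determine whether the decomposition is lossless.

Chase test. Columns are WhID, PDesc, Carrier, WCity, Qty, ShipDate, ProdID; row i has aⱼ where attribute j ∈ Ri, else bᵢⱼ.
Initial tableau (one row per fragment):
  row 1: b11 a2 b13 a4 a5 a6 a7
  row 2: a1 b22 a3 a4 a5 b26 a7
  row 3: a1 b32 b33 a4 a5 b36 b37
No row becomes fully distinguished — the join is lossy.

No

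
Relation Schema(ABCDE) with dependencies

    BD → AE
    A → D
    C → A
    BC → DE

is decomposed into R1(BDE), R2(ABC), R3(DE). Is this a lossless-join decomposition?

Chase test. Columns are ABCDE; row i has aⱼ where attribute j ∈ Ri, else bᵢⱼ.
Initial tableau (one row per fragment):
  row 1: b11 a2 b13 a4 a5
  row 2: a1 a2 a3 b24 b25
  row 3: b31 b32 b33 a4 a5
No row becomes fully distinguished — the join is lossy.

No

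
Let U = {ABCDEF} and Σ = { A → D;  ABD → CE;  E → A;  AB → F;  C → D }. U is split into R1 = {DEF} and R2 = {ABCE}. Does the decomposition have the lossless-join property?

No

Common attributes: R1 ∩ R2 = {E}.
Closure of {E}: E → A applies, adding A; A → D applies, adding D. So (E)⁺ = {ADE}.
The closure contains neither all of R1 = {DEF} nor all of R2 = {ABCE}, so the common attributes are not a superkey of either fragment. The join is lossy.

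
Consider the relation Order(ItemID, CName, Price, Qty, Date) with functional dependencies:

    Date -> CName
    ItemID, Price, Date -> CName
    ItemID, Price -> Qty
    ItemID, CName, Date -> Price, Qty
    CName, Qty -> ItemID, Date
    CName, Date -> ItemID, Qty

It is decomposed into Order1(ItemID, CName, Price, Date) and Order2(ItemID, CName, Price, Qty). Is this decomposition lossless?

Yes

Common attributes: Order1 ∩ Order2 = {ItemID, CName, Price}.
Closure of {ItemID, CName, Price}: ItemID, Price → Qty applies, adding Qty; CName, Qty → ItemID, Date applies, adding Date. So (ItemID, CName, Price)⁺ = {ItemID, CName, Price, Qty, Date}.
This closure contains every attribute of Order1, so Order1 ∩ Order2 → Order1. The join is lossless.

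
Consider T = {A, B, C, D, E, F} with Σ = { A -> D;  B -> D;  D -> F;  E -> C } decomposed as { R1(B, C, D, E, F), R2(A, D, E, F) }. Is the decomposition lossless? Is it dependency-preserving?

lossy but dependency-preserving

Lossless test: (D, E, F)⁺ = {C, D, E, F}, which is a superkey of neither fragment — lossy.
Dependency preservation: every FD's attributes lie within a single fragment, so each can be enforced locally — preserved.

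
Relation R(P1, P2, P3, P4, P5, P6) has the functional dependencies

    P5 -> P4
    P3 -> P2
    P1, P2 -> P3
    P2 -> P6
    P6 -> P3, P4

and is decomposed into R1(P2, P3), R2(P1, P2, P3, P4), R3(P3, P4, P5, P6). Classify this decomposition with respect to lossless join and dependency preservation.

Lossless test (chase): Rows 1 and 3 agree on P3; apply P3→P2 and equate their P2 entries. Rows 1 and 2 agree on P2; apply P2→P6 and equate their P6 entries. Rows 1 and 3 agree on P2; apply P2→P6 and equate their P6 entries. Rows 1 and 2 agree on P6; apply P6→P3, P4 and equate their P3, P4 entries. No row becomes fully distinguished — the join is lossy.
Dependency preservation: P2 → P6 is not contained in any single fragment, but the restricted closure of its left-hand side across the fragments still reaches the right-hand side; the remaining FDs each lie inside some fragment. All dependencies are preserved.

lossy but dependency-preserving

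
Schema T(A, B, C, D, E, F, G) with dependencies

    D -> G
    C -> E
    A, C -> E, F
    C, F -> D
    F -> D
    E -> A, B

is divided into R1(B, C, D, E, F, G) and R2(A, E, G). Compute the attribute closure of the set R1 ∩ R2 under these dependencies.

R1 ∩ R2 = {E, G}.
E → A, B applies, adding A, B
Closure: {A, B, E, G}.

A, B, E, G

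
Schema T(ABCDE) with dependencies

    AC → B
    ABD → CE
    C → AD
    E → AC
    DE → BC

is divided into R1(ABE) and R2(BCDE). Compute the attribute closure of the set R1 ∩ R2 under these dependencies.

ABCDE

R1 ∩ R2 = {BE}.
E → AC applies, adding AC
C → AD applies, adding D
Closure: {ABCDE}.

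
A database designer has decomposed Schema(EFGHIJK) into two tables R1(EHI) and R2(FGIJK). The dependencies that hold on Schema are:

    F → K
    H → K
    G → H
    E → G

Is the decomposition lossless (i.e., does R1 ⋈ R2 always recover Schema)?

Common attributes: R1 ∩ R2 = {I}.
No dependency enlarges {I}, so (I)⁺ = {I}.
The closure contains neither all of R1 = {EHI} nor all of R2 = {FGIJK}, so the common attributes are not a superkey of either fragment. The join is lossy.

No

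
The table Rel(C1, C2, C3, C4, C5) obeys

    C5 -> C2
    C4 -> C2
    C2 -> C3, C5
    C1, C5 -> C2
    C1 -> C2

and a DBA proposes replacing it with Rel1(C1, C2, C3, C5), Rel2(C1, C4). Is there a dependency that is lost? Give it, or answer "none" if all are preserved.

C4 -> C2

Check C4 → C2: no single fragment contains all of {C2, C4}, and the restricted closure of {C4} across the fragments never reaches {C2}.
C5 → C2 is preserved.
C2 → C3, C5 is preserved.
C1, C5 → C2 is preserved.
C1 → C2 is preserved.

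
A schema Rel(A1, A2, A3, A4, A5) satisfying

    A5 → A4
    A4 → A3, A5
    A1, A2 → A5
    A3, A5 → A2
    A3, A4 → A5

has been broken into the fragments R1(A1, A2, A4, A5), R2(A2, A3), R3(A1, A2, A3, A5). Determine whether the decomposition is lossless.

Yes

Chase test. Columns are A1, A2, A3, A4, A5; row i has aⱼ where attribute j ∈ Ri, else bᵢⱼ.
Initial tableau (one row per fragment):
  row 1: a1 a2 b13 a4 a5
  row 2: b21 a2 a3 b24 b25
  row 3: a1 a2 a3 b34 a5
Rows 1 and 3 agree on A5; apply A5→A4 and equate their A4 entries.
Rows 1 and 3 agree on A4; apply A4→A3, A5 and equate their A3, A5 entries.
Row 1 is now all distinguished symbols — the join is lossless.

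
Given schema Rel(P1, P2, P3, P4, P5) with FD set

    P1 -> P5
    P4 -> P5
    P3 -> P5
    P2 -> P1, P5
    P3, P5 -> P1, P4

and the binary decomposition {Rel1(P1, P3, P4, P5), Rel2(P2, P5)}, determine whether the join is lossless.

No

Common attributes: Rel1 ∩ Rel2 = {P5}.
No dependency enlarges {P5}, so (P5)⁺ = {P5}.
The closure contains neither all of Rel1 = {P1, P3, P4, P5} nor all of Rel2 = {P2, P5}, so the common attributes are not a superkey of either fragment. The join is lossy.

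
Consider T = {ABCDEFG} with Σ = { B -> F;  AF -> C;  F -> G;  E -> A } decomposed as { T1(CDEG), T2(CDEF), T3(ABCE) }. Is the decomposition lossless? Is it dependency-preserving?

Lossless test (chase): Rows 1 and 2 agree on E; apply E→A and equate their A entries. Rows 1 and 3 agree on E; apply E→A and equate their A entries. No row becomes fully distinguished — the join is lossy.
Dependency preservation: the restricted closure of {B} across the fragments never reaches {F}, so B → F cannot be enforced without a join — not preserved.

lossy and not dependency-preserving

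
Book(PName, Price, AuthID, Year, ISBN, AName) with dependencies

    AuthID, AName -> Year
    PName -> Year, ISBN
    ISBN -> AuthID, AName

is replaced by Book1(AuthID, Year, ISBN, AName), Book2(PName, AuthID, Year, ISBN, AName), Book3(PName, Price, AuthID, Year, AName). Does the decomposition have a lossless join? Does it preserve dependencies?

lossless and dependency-preserving

Lossless test (chase): Rows 2 and 3 agree on PName; apply PName→Year, ISBN and equate their Year, ISBN entries. Row 3 is now all distinguished symbols — the join is lossless.
Dependency preservation: every FD's attributes lie within a single fragment, so each can be enforced locally — preserved.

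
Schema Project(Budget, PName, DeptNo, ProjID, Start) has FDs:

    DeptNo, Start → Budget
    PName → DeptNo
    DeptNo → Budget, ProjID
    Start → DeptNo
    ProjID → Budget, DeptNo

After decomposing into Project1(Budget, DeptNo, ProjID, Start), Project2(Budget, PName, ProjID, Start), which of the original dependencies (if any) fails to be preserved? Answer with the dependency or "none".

DeptNo, Start → Budget lies within Project1.
PName → DeptNo: restricted closure across fragments reaches DeptNo.
DeptNo → Budget, ProjID lies within Project1.
Start → DeptNo lies within Project1.
ProjID → Budget, DeptNo lies within Project1.
Every dependency is enforceable on the fragments, so the decomposition is dependency-preserving.

none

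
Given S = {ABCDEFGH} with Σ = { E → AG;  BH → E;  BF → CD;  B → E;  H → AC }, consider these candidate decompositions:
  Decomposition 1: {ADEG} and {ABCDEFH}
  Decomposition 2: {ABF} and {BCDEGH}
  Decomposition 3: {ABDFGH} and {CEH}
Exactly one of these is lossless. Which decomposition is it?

Decomposition 1

Decomposition 1: common = {ADE}, closure = {ADEG} → lossless.
Decomposition 2: common = {B}, closure = {ABEG} → lossy.
Decomposition 3: common = {H}, closure = {ACH} → lossy.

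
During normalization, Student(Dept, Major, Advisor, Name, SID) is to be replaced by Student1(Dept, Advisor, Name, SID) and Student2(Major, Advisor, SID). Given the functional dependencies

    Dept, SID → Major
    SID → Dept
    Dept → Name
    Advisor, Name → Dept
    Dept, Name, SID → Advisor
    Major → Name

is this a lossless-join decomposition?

Common attributes: Student1 ∩ Student2 = {Advisor, SID}.
Closure of {Advisor, SID}: SID → Dept applies, adding Dept; Dept → Name applies, adding Name; Dept, SID → Major applies, adding Major. So (Advisor, SID)⁺ = {Dept, Major, Advisor, Name, SID}.
This closure contains every attribute of Student1, so Student1 ∩ Student2 → Student1. The join is lossless.

Yes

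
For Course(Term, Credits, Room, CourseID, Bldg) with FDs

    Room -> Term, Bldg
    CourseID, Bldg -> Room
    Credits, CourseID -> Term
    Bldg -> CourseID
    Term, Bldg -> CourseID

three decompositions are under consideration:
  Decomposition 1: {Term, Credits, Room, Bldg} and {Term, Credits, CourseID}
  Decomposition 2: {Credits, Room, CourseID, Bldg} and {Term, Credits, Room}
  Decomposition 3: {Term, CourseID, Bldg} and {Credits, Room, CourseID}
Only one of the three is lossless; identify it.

Decomposition 2

Decomposition 1: common = {Term, Credits}, closure = {Term, Credits} → lossy.
Decomposition 2: common = {Credits, Room}, closure = {Term, Credits, Room, CourseID, Bldg} → lossless.
Decomposition 3: common = {CourseID}, closure = {CourseID} → lossy.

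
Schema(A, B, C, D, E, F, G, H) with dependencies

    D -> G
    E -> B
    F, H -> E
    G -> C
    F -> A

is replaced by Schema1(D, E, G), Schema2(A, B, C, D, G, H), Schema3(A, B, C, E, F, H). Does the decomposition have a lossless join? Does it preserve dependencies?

lossy but dependency-preserving

Lossless test (chase): Rows 1 and 3 agree on E; apply E→B and equate their B entries. Rows 1 and 2 agree on G; apply G→C and equate their C entries. No row becomes fully distinguished — the join is lossy.
Dependency preservation: every FD's attributes lie within a single fragment, so each can be enforced locally — preserved.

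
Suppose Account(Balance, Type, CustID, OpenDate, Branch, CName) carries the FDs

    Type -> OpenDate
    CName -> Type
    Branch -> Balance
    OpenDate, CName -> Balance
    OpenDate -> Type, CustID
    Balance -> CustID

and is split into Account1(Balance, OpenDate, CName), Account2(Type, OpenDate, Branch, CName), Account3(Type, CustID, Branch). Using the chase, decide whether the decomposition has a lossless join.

Chase test. Columns are Balance, Type, CustID, OpenDate, Branch, CName; row i has aⱼ where attribute j ∈ Accounti, else bᵢⱼ.
Initial tableau (one row per fragment):
  row 1: a1 b12 b13 a4 b15 a6
  row 2: b21 a2 b23 a4 a5 a6
  row 3: b31 a2 a3 b34 a5 b36
Rows 2 and 3 agree on Type; apply Type→OpenDate and equate their OpenDate entries.
Rows 1 and 2 agree on CName; apply CName→Type and equate their Type entries.
Rows 2 and 3 agree on Branch; apply Branch→Balance and equate their Balance entries.
Rows 1 and 2 agree on OpenDate, CName; apply OpenDate, CName→Balance and equate their Balance entries.
Rows 1 and 2 agree on OpenDate; apply OpenDate→Type, CustID and equate their Type, CustID entries.
Rows 1 and 3 agree on OpenDate; apply OpenDate→Type, CustID and equate their Type, CustID entries.
Row 2 is now all distinguished symbols — the join is lossless.

Yes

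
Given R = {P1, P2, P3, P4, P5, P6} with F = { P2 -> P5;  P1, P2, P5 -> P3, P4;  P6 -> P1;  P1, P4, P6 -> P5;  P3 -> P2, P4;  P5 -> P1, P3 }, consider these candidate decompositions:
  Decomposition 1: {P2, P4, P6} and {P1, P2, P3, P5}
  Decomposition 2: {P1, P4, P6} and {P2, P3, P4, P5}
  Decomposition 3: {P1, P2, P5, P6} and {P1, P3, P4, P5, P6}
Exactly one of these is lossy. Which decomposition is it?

Decomposition 2

Decomposition 1: common = {P2}, closure = {P1, P2, P3, P4, P5} → lossless.
Decomposition 2: common = {P4}, closure = {P4} → lossy.
Decomposition 3: common = {P1, P5, P6}, closure = {P1, P2, P3, P4, P5, P6} → lossless.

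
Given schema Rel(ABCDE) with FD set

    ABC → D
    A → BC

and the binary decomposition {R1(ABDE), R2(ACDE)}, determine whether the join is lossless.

Common attributes: R1 ∩ R2 = {ADE}.
Closure of {ADE}: A → BC applies, adding BC. So (ADE)⁺ = {ABCDE}.
This closure contains every attribute of R1, so R1 ∩ R2 → R1. The join is lossless.

Yes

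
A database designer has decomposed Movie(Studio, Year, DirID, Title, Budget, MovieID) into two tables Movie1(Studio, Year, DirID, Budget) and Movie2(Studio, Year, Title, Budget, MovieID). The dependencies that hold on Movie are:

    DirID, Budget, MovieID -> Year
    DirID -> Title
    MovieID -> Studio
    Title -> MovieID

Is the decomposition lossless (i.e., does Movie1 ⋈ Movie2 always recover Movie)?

Common attributes: Movie1 ∩ Movie2 = {Studio, Year, Budget}.
No dependency enlarges {Studio, Year, Budget}, so (Studio, Year, Budget)⁺ = {Studio, Year, Budget}.
The closure contains neither all of Movie1 = {Studio, Year, DirID, Budget} nor all of Movie2 = {Studio, Year, Title, Budget, MovieID}, so the common attributes are not a superkey of either fragment. The join is lossy.

No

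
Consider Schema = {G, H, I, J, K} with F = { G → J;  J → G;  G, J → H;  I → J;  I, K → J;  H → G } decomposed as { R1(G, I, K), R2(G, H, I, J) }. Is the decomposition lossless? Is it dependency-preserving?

Lossless test: (G, I)⁺ = {G, H, I, J}, which contains all of one fragment — lossless.
Dependency preservation: I, K → J is not contained in any single fragment, but the restricted closure of its left-hand side across the fragments still reaches the right-hand side; the remaining FDs each lie inside some fragment. All dependencies are preserved.

lossless and dependency-preserving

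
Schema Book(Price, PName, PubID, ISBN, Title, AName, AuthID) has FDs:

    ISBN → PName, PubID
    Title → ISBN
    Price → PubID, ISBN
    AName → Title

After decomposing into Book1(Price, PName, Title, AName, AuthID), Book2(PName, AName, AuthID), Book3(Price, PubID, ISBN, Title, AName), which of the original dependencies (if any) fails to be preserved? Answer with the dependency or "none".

ISBN → PName, PubID

Check ISBN → PName, PubID: no single fragment contains all of {PName, PubID, ISBN}, and the restricted closure of {ISBN} across the fragments never reaches {PName, PubID}.
Title → ISBN is preserved.
Price → PubID, ISBN is preserved.
AName → Title is preserved.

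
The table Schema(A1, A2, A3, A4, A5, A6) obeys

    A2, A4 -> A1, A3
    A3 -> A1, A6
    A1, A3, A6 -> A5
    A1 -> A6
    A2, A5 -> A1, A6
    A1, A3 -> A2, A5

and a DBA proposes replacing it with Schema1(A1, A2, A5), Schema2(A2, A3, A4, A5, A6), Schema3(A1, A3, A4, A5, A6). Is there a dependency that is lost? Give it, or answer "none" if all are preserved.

none

A2, A4 → A1, A3: restricted closure across fragments reaches A1, A3.
A3 → A1, A6 lies within Schema3.
A1, A3, A6 → A5 lies within Schema3.
A1 → A6 lies within Schema3.
A2, A5 → A1, A6: restricted closure across fragments reaches A1, A6.
A1, A3 → A2, A5: restricted closure across fragments reaches A2, A5.
Every dependency is enforceable on the fragments, so the decomposition is dependency-preserving.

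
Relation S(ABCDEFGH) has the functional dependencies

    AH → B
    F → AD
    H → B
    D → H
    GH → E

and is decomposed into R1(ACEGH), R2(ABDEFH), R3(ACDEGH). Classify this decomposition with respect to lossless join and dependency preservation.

Lossless test (chase): Rows 1 and 2 agree on AH; apply AH→B and equate their B entries. Rows 1 and 3 agree on AH; apply AH→B and equate their B entries. No row becomes fully distinguished — the join is lossy.
Dependency preservation: every FD's attributes lie within a single fragment, so each can be enforced locally — preserved.

lossy but dependency-preserving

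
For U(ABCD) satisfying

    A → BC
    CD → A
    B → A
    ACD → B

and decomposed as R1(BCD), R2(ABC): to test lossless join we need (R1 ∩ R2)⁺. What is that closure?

R1 ∩ R2 = {BC}.
B → A applies, adding A
Closure: {ABC}.

ABC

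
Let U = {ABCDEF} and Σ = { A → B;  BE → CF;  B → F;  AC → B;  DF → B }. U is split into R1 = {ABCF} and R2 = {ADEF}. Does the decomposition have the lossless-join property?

No

Common attributes: R1 ∩ R2 = {AF}.
Closure of {AF}: A → B applies, adding B. So (AF)⁺ = {ABF}.
The closure contains neither all of R1 = {ABCF} nor all of R2 = {ADEF}, so the common attributes are not a superkey of either fragment. The join is lossy.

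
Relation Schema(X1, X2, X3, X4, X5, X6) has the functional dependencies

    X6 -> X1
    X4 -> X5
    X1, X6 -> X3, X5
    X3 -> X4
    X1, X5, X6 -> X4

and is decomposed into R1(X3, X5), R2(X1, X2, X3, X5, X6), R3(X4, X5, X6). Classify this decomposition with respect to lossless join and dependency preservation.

Lossless test (chase): Rows 2 and 3 agree on X6; apply X6→X1 and equate their X1 entries. Rows 2 and 3 agree on X1, X6; apply X1, X6→X3, X5 and equate their X3, X5 entries. Rows 1 and 2 agree on X3; apply X3→X4 and equate their X4 entries. Rows 1 and 3 agree on X3; apply X3→X4 and equate their X4 entries. Row 2 is now all distinguished symbols — the join is lossless.
Dependency preservation: the restricted closure of {X3} across the fragments never reaches {X4}, so X3 → X4 cannot be enforced without a join — not preserved.

lossless but not dependency-preserving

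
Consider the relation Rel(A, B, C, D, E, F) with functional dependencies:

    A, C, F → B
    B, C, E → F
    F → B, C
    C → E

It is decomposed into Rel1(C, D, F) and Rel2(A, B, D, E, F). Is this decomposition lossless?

Yes

Common attributes: Rel1 ∩ Rel2 = {D, F}.
Closure of {D, F}: F → B, C applies, adding B, C; C → E applies, adding E. So (D, F)⁺ = {B, C, D, E, F}.
This closure contains every attribute of Rel1, so Rel1 ∩ Rel2 → Rel1. The join is lossless.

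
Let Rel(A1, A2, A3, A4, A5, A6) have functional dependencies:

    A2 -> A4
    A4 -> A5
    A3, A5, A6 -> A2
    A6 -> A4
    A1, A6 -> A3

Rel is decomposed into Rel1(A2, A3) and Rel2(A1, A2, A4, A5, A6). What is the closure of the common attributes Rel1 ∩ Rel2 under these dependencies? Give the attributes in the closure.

A2, A4, A5

Rel1 ∩ Rel2 = {A2}.
A2 → A4 applies, adding A4
A4 → A5 applies, adding A5
Closure: {A2, A4, A5}.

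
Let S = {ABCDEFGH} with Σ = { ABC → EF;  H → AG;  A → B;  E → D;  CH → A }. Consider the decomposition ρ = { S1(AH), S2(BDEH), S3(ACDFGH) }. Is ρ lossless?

Chase test. Columns are ABCDEFGH; row i has aⱼ where attribute j ∈ Si, else bᵢⱼ.
Initial tableau (one row per fragment):
  row 1: a1 b12 b13 b14 b15 b16 b17 a8
  row 2: b21 a2 b23 a4 a5 b26 b27 a8
  row 3: a1 b32 a3 a4 b35 a6 a7 a8
Rows 1 and 2 agree on H; apply H→AG and equate their AG entries.
Rows 1 and 3 agree on H; apply H→AG and equate their AG entries.
Rows 1 and 2 agree on A; apply A→B and equate their B entries.
Rows 1 and 3 agree on A; apply A→B and equate their B entries.
No row becomes fully distinguished — the join is lossy.

No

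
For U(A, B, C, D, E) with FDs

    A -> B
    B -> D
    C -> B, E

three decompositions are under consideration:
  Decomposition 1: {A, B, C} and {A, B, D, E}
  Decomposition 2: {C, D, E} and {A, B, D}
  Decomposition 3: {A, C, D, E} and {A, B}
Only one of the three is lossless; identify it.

Decomposition 1: common = {A, B}, closure = {A, B, D} → lossy.
Decomposition 2: common = {D}, closure = {D} → lossy.
Decomposition 3: common = {A}, closure = {A, B, D} → lossless.

Decomposition 3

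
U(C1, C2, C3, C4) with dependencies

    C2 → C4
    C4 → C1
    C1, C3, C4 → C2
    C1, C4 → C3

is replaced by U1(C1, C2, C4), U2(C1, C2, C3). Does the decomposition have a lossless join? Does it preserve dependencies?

Lossless test: (C1, C2)⁺ = {C1, C2, C3, C4}, which contains all of one fragment — lossless.
Dependency preservation: C1, C3, C4 → C2; C1, C4 → C3 are not contained in any single fragment, but the restricted closure of each left-hand side across the fragments still reaches the right-hand side; the remaining FDs each lie inside some fragment. All dependencies are preserved.

lossless and dependency-preserving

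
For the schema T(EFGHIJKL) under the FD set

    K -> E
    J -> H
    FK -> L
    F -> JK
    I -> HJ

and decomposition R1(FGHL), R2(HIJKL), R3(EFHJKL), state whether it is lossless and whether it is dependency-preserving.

lossy but dependency-preserving

Lossless test (chase): Rows 2 and 3 agree on K; apply K→E and equate their E entries. Rows 1 and 3 agree on F; apply F→JK and equate their JK entries. Rows 1 and 2 agree on K; apply K→E and equate their E entries. No row becomes fully distinguished — the join is lossy.
Dependency preservation: every FD's attributes lie within a single fragment, so each can be enforced locally — preserved.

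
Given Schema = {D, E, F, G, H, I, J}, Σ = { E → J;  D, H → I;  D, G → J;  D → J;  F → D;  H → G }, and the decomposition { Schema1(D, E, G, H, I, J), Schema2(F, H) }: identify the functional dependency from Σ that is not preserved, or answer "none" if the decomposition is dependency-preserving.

Check F → D: no single fragment contains all of {D, F}, and the restricted closure of {F} across the fragments never reaches {D}.
E → J is preserved.
D, H → I is preserved.
D, G → J is preserved.
D → J is preserved.
H → G is preserved.

F → D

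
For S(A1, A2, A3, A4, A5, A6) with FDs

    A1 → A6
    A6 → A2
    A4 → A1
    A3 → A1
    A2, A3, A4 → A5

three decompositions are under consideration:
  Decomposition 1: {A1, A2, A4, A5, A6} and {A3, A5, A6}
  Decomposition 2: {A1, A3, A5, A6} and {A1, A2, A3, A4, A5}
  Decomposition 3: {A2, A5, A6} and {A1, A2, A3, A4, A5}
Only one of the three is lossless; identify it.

Decomposition 2

Decomposition 1: common = {A5, A6}, closure = {A2, A5, A6} → lossy.
Decomposition 2: common = {A1, A3, A5}, closure = {A1, A2, A3, A5, A6} → lossless.
Decomposition 3: common = {A2, A5}, closure = {A2, A5} → lossy.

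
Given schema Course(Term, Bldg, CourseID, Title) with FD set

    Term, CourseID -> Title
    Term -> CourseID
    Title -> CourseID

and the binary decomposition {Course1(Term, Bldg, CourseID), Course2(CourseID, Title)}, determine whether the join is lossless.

No

Common attributes: Course1 ∩ Course2 = {CourseID}.
No dependency enlarges {CourseID}, so (CourseID)⁺ = {CourseID}.
The closure contains neither all of Course1 = {Term, Bldg, CourseID} nor all of Course2 = {CourseID, Title}, so the common attributes are not a superkey of either fragment. The join is lossy.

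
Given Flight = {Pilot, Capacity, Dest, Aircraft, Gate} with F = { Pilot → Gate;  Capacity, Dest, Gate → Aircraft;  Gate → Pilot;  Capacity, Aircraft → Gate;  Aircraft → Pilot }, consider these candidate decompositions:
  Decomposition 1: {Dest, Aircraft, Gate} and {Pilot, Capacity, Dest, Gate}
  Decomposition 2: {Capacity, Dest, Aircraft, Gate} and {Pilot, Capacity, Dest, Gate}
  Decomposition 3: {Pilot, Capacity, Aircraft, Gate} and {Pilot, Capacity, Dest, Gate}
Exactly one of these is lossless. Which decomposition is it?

Decomposition 2

Decomposition 1: common = {Dest, Gate}, closure = {Pilot, Dest, Gate} → lossy.
Decomposition 2: common = {Capacity, Dest, Gate}, closure = {Pilot, Capacity, Dest, Aircraft, Gate} → lossless.
Decomposition 3: common = {Pilot, Capacity, Gate}, closure = {Pilot, Capacity, Gate} → lossy.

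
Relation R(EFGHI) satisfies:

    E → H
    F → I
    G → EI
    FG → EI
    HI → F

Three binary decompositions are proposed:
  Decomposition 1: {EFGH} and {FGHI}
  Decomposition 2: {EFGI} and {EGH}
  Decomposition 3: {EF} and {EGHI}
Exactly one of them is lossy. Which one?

Decomposition 1: common = {FGH}, closure = {EFGHI} → lossless.
Decomposition 2: common = {EG}, closure = {EFGHI} → lossless.
Decomposition 3: common = {E}, closure = {EH} → lossy.

Decomposition 3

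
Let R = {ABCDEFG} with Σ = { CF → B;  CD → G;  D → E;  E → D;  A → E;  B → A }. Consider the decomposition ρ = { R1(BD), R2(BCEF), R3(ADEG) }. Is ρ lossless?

Chase test. Columns are ABCDEFG; row i has aⱼ where attribute j ∈ Ri, else bᵢⱼ.
Initial tableau (one row per fragment):
  row 1: b11 a2 b13 a4 b15 b16 b17
  row 2: b21 a2 a3 b24 a5 a6 b27
  row 3: a1 b32 b33 a4 a5 b36 a7
Rows 1 and 3 agree on D; apply D→E and equate their E entries.
Rows 1 and 2 agree on E; apply E→D and equate their D entries.
Rows 1 and 2 agree on B; apply B→A and equate their A entries.
No row becomes fully distinguished — the join is lossy.

No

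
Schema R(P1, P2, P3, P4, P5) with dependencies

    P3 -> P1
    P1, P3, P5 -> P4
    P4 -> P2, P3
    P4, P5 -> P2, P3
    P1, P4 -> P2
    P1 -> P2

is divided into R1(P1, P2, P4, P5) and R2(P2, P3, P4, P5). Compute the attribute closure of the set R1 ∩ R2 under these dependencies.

P1, P2, P3, P4, P5

R1 ∩ R2 = {P2, P4, P5}.
P4 → P2, P3 applies, adding P3
P3 → P1 applies, adding P1
Closure: {P1, P2, P3, P4, P5}.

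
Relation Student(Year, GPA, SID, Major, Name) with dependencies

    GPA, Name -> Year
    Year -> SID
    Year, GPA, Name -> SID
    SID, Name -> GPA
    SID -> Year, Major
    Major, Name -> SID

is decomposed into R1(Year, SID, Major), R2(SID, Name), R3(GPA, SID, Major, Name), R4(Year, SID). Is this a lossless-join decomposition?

Yes

Chase test. Columns are Year, GPA, SID, Major, Name; row i has aⱼ where attribute j ∈ Ri, else bᵢⱼ.
Initial tableau (one row per fragment):
  row 1: a1 b12 a3 a4 b15
  row 2: b21 b22 a3 b24 a5
  row 3: b31 a2 a3 a4 a5
  row 4: a1 b42 a3 b44 b45
Rows 2 and 3 agree on SID, Name; apply SID, Name→GPA and equate their GPA entries.
Rows 1 and 2 agree on SID; apply SID→Year, Major and equate their Year, Major entries.
Rows 1 and 3 agree on SID; apply SID→Year, Major and equate their Year, Major entries.
Rows 1 and 4 agree on SID; apply SID→Year, Major and equate their Year, Major entries.
Row 2 is now all distinguished symbols — the join is lossless.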